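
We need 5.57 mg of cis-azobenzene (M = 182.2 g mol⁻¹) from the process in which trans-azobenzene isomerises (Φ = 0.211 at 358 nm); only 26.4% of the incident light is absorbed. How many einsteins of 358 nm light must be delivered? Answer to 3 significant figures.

5.49×10⁻⁴ einstein

Product: 5.57 mg / 182.2 g mol⁻¹ = 3.057×10⁻⁵ mol.
Photons that must be absorbed: 3.057×10⁻⁵ / 0.211 = 1.449×10⁻⁴ mol.
Incident photons needed: 1.449×10⁻⁴ / 0.264 = 5.489×10⁻⁴ mol.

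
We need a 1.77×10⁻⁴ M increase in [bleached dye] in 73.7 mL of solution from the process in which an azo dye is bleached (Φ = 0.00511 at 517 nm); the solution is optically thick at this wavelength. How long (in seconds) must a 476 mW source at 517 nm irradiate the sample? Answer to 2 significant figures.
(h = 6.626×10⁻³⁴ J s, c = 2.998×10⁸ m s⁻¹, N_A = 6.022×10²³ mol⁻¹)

t ≈ 1200 s

Product: (1.77×10⁻⁴ M)(0.0737 L) = 1.304×10⁻⁵ mol.
Photons that must be absorbed: 1.304×10⁻⁵ / 0.00511 = 0.002552 mol.
Photon energy: hc/λ = 3.842×10⁻¹⁹ J; per mole, 2.314×10⁵ J mol⁻¹.
Energy required: 0.002552 × 2.314×10⁵ = 590.5 J.
Time: 590.5 J / 0.476 W = 1200 s.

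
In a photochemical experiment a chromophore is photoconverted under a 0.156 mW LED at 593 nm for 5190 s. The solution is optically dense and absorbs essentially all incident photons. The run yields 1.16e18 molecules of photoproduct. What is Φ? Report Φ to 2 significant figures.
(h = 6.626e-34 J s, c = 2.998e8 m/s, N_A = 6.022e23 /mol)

Product: 1.16e18 / 6.022e23 = 1.926e-6 mol.
Photon energy at 593 nm: hc/λ = (6.626e-34)(2.998e8)/(593e-9) = 3.350e-19 J.
Energy delivered: (0.156 mW)(5190 s) = 0.8096 J.
Photons incident: 0.8096 / 3.350e-19 = 2.417e18, i.e. 2.417e18/6.022e23 = 4.014e-6 mol.
Φ = 1.926e-6 mol / 4.014e-6 mol photons = 0.48.

Φ = 0.48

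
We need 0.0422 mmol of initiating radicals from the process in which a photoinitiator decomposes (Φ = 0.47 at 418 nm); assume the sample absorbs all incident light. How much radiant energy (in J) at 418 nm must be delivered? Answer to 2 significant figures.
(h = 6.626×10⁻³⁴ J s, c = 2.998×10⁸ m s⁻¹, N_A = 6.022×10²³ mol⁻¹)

Product: 0.0422 mmol = 4.22×10⁻⁵ mol.
Photons that must be absorbed: 4.22×10⁻⁵ / 0.47 = 8.979×10⁻⁵ mol.
Photon energy: hc/λ = 4.752×10⁻¹⁹ J; per mole, 2.862×10⁵ J mol⁻¹.
Energy required: 8.979×10⁻⁵ × 2.862×10⁵ = 26 J.

26 J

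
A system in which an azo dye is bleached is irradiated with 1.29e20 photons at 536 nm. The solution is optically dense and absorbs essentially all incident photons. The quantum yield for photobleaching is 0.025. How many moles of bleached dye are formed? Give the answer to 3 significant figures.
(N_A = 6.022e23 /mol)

5.36e-6 mol

Moles of photons: 1.29e20 / 6.022e23 = 2.142e-4 mol.
Product: Φ × n_abs = 0.025 × 2.142e-4 = 5.355e-6 mol.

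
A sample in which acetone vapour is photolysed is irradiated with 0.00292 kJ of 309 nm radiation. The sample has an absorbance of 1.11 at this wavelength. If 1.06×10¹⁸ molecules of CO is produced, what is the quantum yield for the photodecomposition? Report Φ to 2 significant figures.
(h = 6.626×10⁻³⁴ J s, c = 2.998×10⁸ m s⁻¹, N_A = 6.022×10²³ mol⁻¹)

Product: 1.06×10¹⁸ / 6.022×10²³ = 1.760×10⁻⁶ mol.
Photon energy at 309 nm: hc/λ = (6.626×10⁻³⁴)(2.998×10⁸)/(309×10⁻⁹) = 6.429×10⁻¹⁹ J.
Incident energy: 0.00292 kJ = 2.92 J.
Photons incident: 2.92 / 6.429×10⁻¹⁹ = 4.542×10¹⁸, i.e. 4.542×10¹⁸/6.022×10²³ = 7.542×10⁻⁶ mol.
Fraction absorbed: 1 − 10^(−1.11) = 0.9224.
Photons absorbed: 0.9224 × 7.542×10⁻⁶ = 6.957×10⁻⁶ mol.
Φ = 1.760×10⁻⁶ mol / 6.957×10⁻⁶ mol photons = 0.25.

Φ = 0.25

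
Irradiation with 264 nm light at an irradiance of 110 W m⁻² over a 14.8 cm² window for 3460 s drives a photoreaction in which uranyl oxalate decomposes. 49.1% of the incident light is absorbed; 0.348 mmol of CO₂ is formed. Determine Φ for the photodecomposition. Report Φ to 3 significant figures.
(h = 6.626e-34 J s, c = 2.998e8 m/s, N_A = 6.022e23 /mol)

Φ = 0.570

Product: 0.348 mmol = 3.48e-4 mol.
Photon energy at 264 nm: hc/λ = (6.626e-34)(2.998e8)/(264e-9) = 7.525e-19 J.
Energy delivered: (110 W m⁻²)(14.8e-4 m²)(3460 s) = 563.3 J.
Photons incident: 563.3 / 7.525e-19 = 7.486e20, i.e. 7.486e20/6.022e23 = 0.001243 mol.
Photons absorbed: 0.491 × 0.001243 = 6.103e-4 mol.
Φ = 3.48e-4 mol / 6.103e-4 mol photons = 0.570.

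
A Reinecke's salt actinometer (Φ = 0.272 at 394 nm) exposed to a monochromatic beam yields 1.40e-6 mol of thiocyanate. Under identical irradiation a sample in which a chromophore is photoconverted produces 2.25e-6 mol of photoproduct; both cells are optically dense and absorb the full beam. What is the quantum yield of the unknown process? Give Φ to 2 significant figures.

Photons absorbed by the actinometer: 1.40e-6 / 0.272 = 5.147e-6 mol.
Φ(unknown) = 2.25e-6 / 5.147e-6 = 0.44.

Φ = 0.44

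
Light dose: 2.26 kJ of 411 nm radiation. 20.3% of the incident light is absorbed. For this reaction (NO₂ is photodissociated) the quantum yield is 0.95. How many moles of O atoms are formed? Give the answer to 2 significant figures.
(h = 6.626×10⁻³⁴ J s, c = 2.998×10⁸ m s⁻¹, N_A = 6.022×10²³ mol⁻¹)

0.0015 mol

Photon energy at 411 nm: hc/λ = (6.626×10⁻³⁴)(2.998×10⁸)/(411×10⁻⁹) = 4.833×10⁻¹⁹ J.
Incident energy: 2.26 kJ = 2260 J.
Photons incident: 2260 / 4.833×10⁻¹⁹ = 4.676×10²¹, i.e. 4.676×10²¹/6.022×10²³ = 0.007765 mol.
Photons absorbed: 0.203 × 0.007765 = 0.001576 mol.
Product: Φ × n_abs = 0.95 × 0.001576 = 0.001497 mol.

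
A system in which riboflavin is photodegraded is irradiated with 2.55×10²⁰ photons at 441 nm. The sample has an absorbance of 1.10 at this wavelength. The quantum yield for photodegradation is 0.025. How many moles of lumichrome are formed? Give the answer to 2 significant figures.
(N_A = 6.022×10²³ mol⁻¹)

9.7×10⁻⁶ mol

Moles of photons: 2.55×10²⁰ / 6.022×10²³ = 4.234×10⁻⁴ mol.
Fraction absorbed: 1 − 10^(−1.10) = 0.9206.
Photons absorbed: 0.9206 × 4.234×10⁻⁴ = 3.898×10⁻⁴ mol.
Product: Φ × n_abs = 0.025 × 3.898×10⁻⁴ = 9.745×10⁻⁶ mol.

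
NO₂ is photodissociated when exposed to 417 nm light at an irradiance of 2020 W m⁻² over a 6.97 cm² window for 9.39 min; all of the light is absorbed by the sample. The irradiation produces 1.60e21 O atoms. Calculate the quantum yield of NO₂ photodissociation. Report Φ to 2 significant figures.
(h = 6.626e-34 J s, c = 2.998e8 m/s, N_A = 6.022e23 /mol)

Product: 1.60e21 / 6.022e23 = 0.002657 mol.
Photon energy at 417 nm: hc/λ = (6.626e-34)(2.998e8)/(417e-9) = 4.764e-19 J.
Energy delivered: (2020 W m⁻²)(6.97e-4 m²)(563.4 s) = 793.2 J.
Photons incident: 793.2 / 4.764e-19 = 1.665e21, i.e. 1.665e21/6.022e23 = 0.002765 mol.
Φ = 0.002657 mol / 0.002765 mol photons = 0.96.

Φ = 0.96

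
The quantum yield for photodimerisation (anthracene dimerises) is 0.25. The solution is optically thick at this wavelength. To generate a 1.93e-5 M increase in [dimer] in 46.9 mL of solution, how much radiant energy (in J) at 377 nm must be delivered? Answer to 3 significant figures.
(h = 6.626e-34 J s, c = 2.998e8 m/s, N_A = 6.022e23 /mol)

1.15 J

Product: (1.93e-5 M)(0.0469 L) = 9.052e-7 mol.
Photons that must be absorbed: 9.052e-7 / 0.25 = 3.621e-6 mol.
Photon energy: hc/λ = 5.269e-19 J; per mole, 3.173e5 J mol⁻¹.
Energy required: 3.621e-6 × 3.173e5 = 1.15 J.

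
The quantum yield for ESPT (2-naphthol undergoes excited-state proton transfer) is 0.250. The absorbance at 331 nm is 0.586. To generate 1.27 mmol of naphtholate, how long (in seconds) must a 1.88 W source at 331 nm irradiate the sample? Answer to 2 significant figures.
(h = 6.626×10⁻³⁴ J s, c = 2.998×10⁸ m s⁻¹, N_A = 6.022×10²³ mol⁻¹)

t ≈ 1300 s

Product: 1.27 mmol = 0.00127 mol.
Photons that must be absorbed: 0.00127 / 0.250 = 0.005080 mol.
Fraction absorbed: 1 − 10^(−0.586) = 0.7406.
Incident photons needed: 0.005080 / 0.7406 = 0.006859 mol.
Photon energy: hc/λ = 6.001×10⁻¹⁹ J; per mole, 3.614×10⁵ J mol⁻¹.
Energy required: 0.006859 × 3.614×10⁵ = 2479 J.
Time: 2479 J / 1.88 W = 1300 s.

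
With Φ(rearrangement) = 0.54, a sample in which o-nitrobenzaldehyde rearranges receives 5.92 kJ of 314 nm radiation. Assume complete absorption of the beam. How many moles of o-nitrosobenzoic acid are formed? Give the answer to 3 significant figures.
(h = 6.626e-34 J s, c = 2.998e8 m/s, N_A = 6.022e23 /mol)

0.00839 mol

Photon energy at 314 nm: hc/λ = (6.626e-34)(2.998e8)/(314e-9) = 6.326e-19 J.
Incident energy: 5.92 kJ = 5920 J.
Photons incident: 5920 / 6.326e-19 = 9.358e21, i.e. 9.358e21/6.022e23 = 0.01554 mol.
Product: Φ × n_abs = 0.54 × 0.01554 = 0.008392 mol.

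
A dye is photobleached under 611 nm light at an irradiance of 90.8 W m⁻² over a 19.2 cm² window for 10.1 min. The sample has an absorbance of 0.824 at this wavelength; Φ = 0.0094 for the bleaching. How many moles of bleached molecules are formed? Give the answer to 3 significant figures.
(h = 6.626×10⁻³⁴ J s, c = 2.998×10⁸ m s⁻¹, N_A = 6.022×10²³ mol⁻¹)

4.31×10⁻⁶ mol

Photon energy at 611 nm: hc/λ = (6.626×10⁻³⁴)(2.998×10⁸)/(611×10⁻⁹) = 3.251×10⁻¹⁹ J.
Energy delivered: (90.8 W m⁻²)(19.2×10⁻⁴ m²)(606 s) = 105.6 J.
Photons incident: 105.6 / 3.251×10⁻¹⁹ = 3.248×10²⁰, i.e. 3.248×10²⁰/6.022×10²³ = 5.394×10⁻⁴ mol.
Fraction absorbed: 1 − 10^(−0.824) = 0.8500.
Photons absorbed: 0.8500 × 5.394×10⁻⁴ = 4.585×10⁻⁴ mol.
Product: Φ × n_abs = 0.0094 × 4.585×10⁻⁴ = 4.310×10⁻⁶ mol.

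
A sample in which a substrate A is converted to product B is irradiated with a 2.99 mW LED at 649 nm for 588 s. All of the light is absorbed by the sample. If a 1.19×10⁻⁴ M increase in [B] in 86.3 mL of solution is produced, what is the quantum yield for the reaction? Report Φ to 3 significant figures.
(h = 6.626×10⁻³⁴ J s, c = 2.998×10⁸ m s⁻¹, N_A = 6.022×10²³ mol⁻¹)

Φ = 1.08

Product: (1.19×10⁻⁴ M)(0.0863 L) = 1.027×10⁻⁵ mol.
Photon energy at 649 nm: hc/λ = (6.626×10⁻³⁴)(2.998×10⁸)/(649×10⁻⁹) = 3.061×10⁻¹⁹ J.
Energy delivered: (2.99 mW)(588 s) = 1.758 J.
Photons incident: 1.758 / 3.061×10⁻¹⁹ = 5.743×10¹⁸, i.e. 5.743×10¹⁸/6.022×10²³ = 9.537×10⁻⁶ mol.
Φ = 1.027×10⁻⁵ mol / 9.537×10⁻⁶ mol photons = 1.08.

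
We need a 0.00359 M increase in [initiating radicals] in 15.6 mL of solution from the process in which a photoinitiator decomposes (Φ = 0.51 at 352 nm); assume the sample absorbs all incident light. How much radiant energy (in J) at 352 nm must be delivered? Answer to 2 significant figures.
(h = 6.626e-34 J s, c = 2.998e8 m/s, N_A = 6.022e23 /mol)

Product: (0.00359 M)(0.0156 L) = 5.600e-5 mol.
Photons that must be absorbed: 5.600e-5 / 0.51 = 1.098e-4 mol.
Photon energy: hc/λ = 5.643e-19 J; per mole, 3.398e5 J mol⁻¹.
Energy required: 1.098e-4 × 3.398e5 = 37 J.

37 J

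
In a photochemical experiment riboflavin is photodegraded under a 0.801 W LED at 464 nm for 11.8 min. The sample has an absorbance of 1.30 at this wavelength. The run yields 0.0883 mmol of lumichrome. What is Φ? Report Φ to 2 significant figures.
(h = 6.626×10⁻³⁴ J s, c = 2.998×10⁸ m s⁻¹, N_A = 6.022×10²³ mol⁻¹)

Φ = 0.042

Product: 0.0883 mmol = 8.83×10⁻⁵ mol.
Photon energy at 464 nm: hc/λ = (6.626×10⁻³⁴)(2.998×10⁸)/(464×10⁻⁹) = 4.281×10⁻¹⁹ J.
Energy delivered: (0.801 W)(708 s) = 567.1 J.
Photons incident: 567.1 / 4.281×10⁻¹⁹ = 1.325×10²¹, i.e. 1.325×10²¹/6.022×10²³ = 0.002200 mol.
Fraction absorbed: 1 − 10^(−1.30) = 0.9499.
Photons absorbed: 0.9499 × 0.002200 = 0.002090 mol.
Φ = 8.83×10⁻⁵ mol / 0.002090 mol photons = 0.042.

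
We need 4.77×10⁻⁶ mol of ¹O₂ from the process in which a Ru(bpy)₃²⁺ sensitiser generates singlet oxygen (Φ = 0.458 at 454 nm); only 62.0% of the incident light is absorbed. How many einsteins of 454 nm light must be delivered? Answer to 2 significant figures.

Photons that must be absorbed: 4.77×10⁻⁶ / 0.458 = 1.041×10⁻⁵ mol.
Incident photons needed: 1.041×10⁻⁵ / 0.620 = 1.679×10⁻⁵ mol.

1.7×10⁻⁵ einstein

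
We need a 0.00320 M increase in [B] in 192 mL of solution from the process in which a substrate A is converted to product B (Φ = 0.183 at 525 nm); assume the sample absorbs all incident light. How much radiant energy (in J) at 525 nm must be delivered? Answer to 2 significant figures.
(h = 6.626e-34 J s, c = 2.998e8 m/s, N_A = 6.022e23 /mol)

Product: (0.00320 M)(0.192 L) = 6.144e-4 mol.
Photons that must be absorbed: 6.144e-4 / 0.183 = 0.003357 mol.
Photon energy: hc/λ = 3.784e-19 J; per mole, 2.279e5 J mol⁻¹.
Energy required: 0.003357 × 2.279e5 = 770 J.

770 J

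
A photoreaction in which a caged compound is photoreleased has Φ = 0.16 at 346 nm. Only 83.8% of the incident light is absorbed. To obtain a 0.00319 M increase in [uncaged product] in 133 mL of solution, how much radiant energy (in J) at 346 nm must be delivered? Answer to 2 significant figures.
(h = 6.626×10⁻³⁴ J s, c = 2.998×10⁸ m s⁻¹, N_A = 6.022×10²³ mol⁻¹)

1100 J

Product: (0.00319 M)(0.133 L) = 4.243×10⁻⁴ mol.
Photons that must be absorbed: 4.243×10⁻⁴ / 0.16 = 0.002652 mol.
Incident photons needed: 0.002652 / 0.838 = 0.003165 mol.
Photon energy: hc/λ = 5.741×10⁻¹⁹ J; per mole, 3.457×10⁵ J mol⁻¹.
Energy required: 0.003165 × 3.457×10⁵ = 1100 J.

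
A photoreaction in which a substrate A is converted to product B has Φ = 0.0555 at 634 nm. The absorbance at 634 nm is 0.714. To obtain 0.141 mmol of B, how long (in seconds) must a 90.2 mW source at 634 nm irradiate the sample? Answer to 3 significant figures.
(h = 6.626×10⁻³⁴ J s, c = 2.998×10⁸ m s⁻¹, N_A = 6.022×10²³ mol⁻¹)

t ≈ 6590 s

Product: 0.141 mmol = 1.41×10⁻⁴ mol.
Photons that must be absorbed: 1.41×10⁻⁴ / 0.0555 = 0.002541 mol.
Fraction absorbed: 1 − 10^(−0.714) = 0.8068.
Incident photons needed: 0.002541 / 0.8068 = 0.003149 mol.
Photon energy: hc/λ = 3.133×10⁻¹⁹ J; per mole, 1.887×10⁵ J mol⁻¹.
Energy required: 0.003149 × 1.887×10⁵ = 594.2 J.
Time: 594.2 J / 0.0902 W = 6590 s.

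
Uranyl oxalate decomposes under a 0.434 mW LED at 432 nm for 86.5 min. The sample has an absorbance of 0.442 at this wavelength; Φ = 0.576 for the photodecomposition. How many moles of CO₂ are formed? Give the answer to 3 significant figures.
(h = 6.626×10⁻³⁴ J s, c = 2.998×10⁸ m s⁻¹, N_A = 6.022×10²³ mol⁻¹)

Photon energy at 432 nm: hc/λ = (6.626×10⁻³⁴)(2.998×10⁸)/(432×10⁻⁹) = 4.598×10⁻¹⁹ J.
Energy delivered: (0.434 mW)(5190 s) = 2.252 J.
Photons incident: 2.252 / 4.598×10⁻¹⁹ = 4.898×10¹⁸, i.e. 4.898×10¹⁸/6.022×10²³ = 8.134×10⁻⁶ mol.
Fraction absorbed: 1 − 10^(−0.442) = 0.6386.
Photons absorbed: 0.6386 × 8.134×10⁻⁶ = 5.194×10⁻⁶ mol.
Product: Φ × n_abs = 0.576 × 5.194×10⁻⁶ = 2.992×10⁻⁶ mol.

2.99×10⁻⁶ mol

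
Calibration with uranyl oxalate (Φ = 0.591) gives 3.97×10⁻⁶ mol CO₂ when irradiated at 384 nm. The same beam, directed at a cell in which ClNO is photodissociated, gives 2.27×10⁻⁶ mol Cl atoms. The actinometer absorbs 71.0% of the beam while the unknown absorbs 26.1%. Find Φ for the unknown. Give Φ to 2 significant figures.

Φ = 0.92

Photons absorbed by the actinometer: 3.97×10⁻⁶ / 0.591 = 6.717×10⁻⁶ mol.
Incident flux: 6.717×10⁻⁶ / 0.710 = 9.461×10⁻⁶ einstein.
Absorbed by unknown: 0.261 × 9.461×10⁻⁶ = 2.469×10⁻⁶ mol.
Φ(unknown) = 2.27×10⁻⁶ / 2.469×10⁻⁶ = 0.92.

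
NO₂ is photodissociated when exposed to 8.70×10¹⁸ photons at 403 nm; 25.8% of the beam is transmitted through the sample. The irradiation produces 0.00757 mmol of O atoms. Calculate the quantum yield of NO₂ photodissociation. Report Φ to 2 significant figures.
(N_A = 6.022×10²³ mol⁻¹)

Product: 0.00757 mmol = 7.57×10⁻⁶ mol.
Moles of photons: 8.70×10¹⁸ / 6.022×10²³ = 1.445×10⁻⁵ mol.
Fraction absorbed: 1 − 25.8/100 = 0.7420.
Photons absorbed: 0.7420 × 1.445×10⁻⁵ = 1.072×10⁻⁵ mol.
Φ = 7.57×10⁻⁶ mol / 1.072×10⁻⁵ mol photons = 0.71.

Φ = 0.71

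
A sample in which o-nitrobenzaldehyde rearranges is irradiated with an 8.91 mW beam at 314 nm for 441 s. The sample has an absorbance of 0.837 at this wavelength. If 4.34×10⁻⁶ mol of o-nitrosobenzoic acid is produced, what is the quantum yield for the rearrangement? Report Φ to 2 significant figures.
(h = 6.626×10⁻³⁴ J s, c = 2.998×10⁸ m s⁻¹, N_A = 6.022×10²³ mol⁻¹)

Photon energy at 314 nm: hc/λ = (6.626×10⁻³⁴)(2.998×10⁸)/(314×10⁻⁹) = 6.326×10⁻¹⁹ J.
Energy delivered: (8.91 mW)(441 s) = 3.929 J.
Photons incident: 3.929 / 6.326×10⁻¹⁹ = 6.211×10¹⁸, i.e. 6.211×10¹⁸/6.022×10²³ = 1.031×10⁻⁵ mol.
Fraction absorbed: 1 − 10^(−0.837) = 0.8545.
Photons absorbed: 0.8545 × 1.031×10⁻⁵ = 8.810×10⁻⁶ mol.
Φ = 4.34×10⁻⁶ mol / 8.810×10⁻⁶ mol photons = 0.49.

Φ = 0.49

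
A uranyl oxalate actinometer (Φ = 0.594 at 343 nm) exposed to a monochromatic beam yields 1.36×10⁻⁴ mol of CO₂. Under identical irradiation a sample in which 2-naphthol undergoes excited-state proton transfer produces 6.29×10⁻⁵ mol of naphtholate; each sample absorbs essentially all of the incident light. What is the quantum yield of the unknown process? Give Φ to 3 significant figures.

Φ = 0.275

Photons absorbed by the actinometer: 1.36×10⁻⁴ / 0.594 = 2.290×10⁻⁴ mol.
Φ(unknown) = 6.29×10⁻⁵ / 2.290×10⁻⁴ = 0.275.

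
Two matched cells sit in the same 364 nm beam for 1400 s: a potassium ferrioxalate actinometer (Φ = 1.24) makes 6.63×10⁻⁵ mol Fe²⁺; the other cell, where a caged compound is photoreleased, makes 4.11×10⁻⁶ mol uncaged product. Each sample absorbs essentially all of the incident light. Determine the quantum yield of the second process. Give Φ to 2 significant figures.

Photons absorbed by the actinometer: 6.63×10⁻⁵ / 1.24 = 5.347×10⁻⁵ mol.
Φ(unknown) = 4.11×10⁻⁶ / 5.347×10⁻⁵ = 0.077.

Φ = 0.077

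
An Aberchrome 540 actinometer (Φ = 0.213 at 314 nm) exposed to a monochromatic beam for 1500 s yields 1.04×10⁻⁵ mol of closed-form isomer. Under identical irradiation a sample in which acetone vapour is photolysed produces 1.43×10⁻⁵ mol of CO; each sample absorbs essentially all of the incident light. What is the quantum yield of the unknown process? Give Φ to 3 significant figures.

Φ = 0.293

Photons absorbed by the actinometer: 1.04×10⁻⁵ / 0.213 = 4.883×10⁻⁵ mol.
Φ(unknown) = 1.43×10⁻⁵ / 4.883×10⁻⁵ = 0.293.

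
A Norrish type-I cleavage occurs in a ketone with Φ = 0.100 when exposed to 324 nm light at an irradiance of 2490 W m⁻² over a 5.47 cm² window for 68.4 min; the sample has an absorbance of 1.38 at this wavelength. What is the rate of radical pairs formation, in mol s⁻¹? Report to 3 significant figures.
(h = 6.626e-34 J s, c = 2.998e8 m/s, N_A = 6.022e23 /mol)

Photon energy at 324 nm: hc/λ = (6.626e-34)(2.998e8)/(324e-9) = 6.131e-19 J.
Energy delivered: (2490 W m⁻²)(5.47e-4 m²)(4104 s) = 5590 J.
Photons incident: 5590 / 6.131e-19 = 9.118e21, i.e. 9.118e21/6.022e23 = 0.01514 mol.
Fraction absorbed: 1 − 10^(−1.38) = 0.9583.
Photons absorbed: 0.9583 × 0.01514 = 0.01451 mol.
Product formed: 0.100 × 0.01451 = 0.001451 mol.
Rate: 0.001451 / 4104 s = 3.54e-7 mol s⁻¹.

3.54e-7 mol s⁻¹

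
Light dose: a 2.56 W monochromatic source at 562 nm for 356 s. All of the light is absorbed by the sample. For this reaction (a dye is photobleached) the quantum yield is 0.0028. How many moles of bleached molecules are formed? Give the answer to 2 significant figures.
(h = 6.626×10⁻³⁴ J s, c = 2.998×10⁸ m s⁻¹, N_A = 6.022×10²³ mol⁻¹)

Photon energy at 562 nm: hc/λ = (6.626×10⁻³⁴)(2.998×10⁸)/(562×10⁻⁹) = 3.535×10⁻¹⁹ J.
Energy delivered: (2.56 W)(356 s) = 911.4 J.
Photons incident: 911.4 / 3.535×10⁻¹⁹ = 2.578×10²¹, i.e. 2.578×10²¹/6.022×10²³ = 0.004281 mol.
Product: Φ × n_abs = 0.0028 × 0.004281 = 1.199×10⁻⁵ mol.

1.2×10⁻⁵ mol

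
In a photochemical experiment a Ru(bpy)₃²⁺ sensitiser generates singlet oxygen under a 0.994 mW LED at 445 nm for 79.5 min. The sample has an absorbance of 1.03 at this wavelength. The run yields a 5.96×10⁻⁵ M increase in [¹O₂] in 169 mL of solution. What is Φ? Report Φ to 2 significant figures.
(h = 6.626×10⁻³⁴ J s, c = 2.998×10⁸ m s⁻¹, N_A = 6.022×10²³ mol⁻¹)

Φ = 0.63

Product: (5.96×10⁻⁵ M)(0.169 L) = 1.007×10⁻⁵ mol.
Photon energy at 445 nm: hc/λ = (6.626×10⁻³⁴)(2.998×10⁸)/(445×10⁻⁹) = 4.464×10⁻¹⁹ J.
Energy delivered: (0.994 mW)(4770 s) = 4.741 J.
Photons incident: 4.741 / 4.464×10⁻¹⁹ = 1.062×10¹⁹, i.e. 1.062×10¹⁹/6.022×10²³ = 1.764×10⁻⁵ mol.
Fraction absorbed: 1 − 10^(−1.03) = 0.9067.
Photons absorbed: 0.9067 × 1.764×10⁻⁵ = 1.599×10⁻⁵ mol.
Φ = 1.007×10⁻⁵ mol / 1.599×10⁻⁵ mol photons = 0.63.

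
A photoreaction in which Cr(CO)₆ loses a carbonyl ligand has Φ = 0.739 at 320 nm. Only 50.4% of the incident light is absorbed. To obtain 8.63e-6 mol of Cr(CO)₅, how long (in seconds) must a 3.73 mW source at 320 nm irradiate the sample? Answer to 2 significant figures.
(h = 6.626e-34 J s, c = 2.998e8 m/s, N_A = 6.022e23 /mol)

Photons that must be absorbed: 8.63e-6 / 0.739 = 1.168e-5 mol.
Incident photons needed: 1.168e-5 / 0.504 = 2.317e-5 mol.
Photon energy: hc/λ = 6.208e-19 J; per mole, 3.738e5 J mol⁻¹.
Energy required: 2.317e-5 × 3.738e5 = 8.661 J.
Time: 8.661 J / 0.00373 W = 2300 s.

t ≈ 2300 s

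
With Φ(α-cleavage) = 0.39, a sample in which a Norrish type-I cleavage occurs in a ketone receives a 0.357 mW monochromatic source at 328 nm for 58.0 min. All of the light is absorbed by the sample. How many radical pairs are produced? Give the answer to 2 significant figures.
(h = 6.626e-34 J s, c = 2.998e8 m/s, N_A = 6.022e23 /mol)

Photon energy at 328 nm: hc/λ = (6.626e-34)(2.998e8)/(328e-9) = 6.056e-19 J.
Energy delivered: (0.357 mW)(3480 s) = 1.242 J.
Photons incident: 1.242 / 6.056e-19 = 2.051e18, i.e. 2.051e18/6.022e23 = 3.406e-6 mol.
Product: Φ × n_abs = 0.39 × 3.406e-6 = 1.328e-6 mol.
As a count: 1.328e-6 × 6.022e23 = 8.0e17.

8.0e17 radical pairs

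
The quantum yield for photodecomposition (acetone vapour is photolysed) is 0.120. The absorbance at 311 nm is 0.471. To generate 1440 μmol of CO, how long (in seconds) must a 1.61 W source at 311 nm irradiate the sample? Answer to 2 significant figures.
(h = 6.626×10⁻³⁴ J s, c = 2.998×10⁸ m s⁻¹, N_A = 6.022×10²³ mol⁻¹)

t ≈ 4300 s

Product: 1440 μmol = 0.00144 mol.
Photons that must be absorbed: 0.00144 / 0.120 = 0.01200 mol.
Fraction absorbed: 1 − 10^(−0.471) = 0.6619.
Incident photons needed: 0.01200 / 0.6619 = 0.01813 mol.
Photon energy: hc/λ = 6.387×10⁻¹⁹ J; per mole, 3.846×10⁵ J mol⁻¹.
Energy required: 0.01813 × 3.846×10⁵ = 6973 J.
Time: 6973 J / 1.61 W = 4300 s.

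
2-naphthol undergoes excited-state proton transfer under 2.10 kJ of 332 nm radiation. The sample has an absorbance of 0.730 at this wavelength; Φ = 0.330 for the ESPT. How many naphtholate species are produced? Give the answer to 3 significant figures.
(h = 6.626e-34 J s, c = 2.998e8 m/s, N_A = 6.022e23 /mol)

9.43e20 species

Photon energy at 332 nm: hc/λ = (6.626e-34)(2.998e8)/(332e-9) = 5.983e-19 J.
Incident energy: 2.10 kJ = 2100 J.
Photons incident: 2100 / 5.983e-19 = 3.510e21, i.e. 3.510e21/6.022e23 = 0.005829 mol.
Fraction absorbed: 1 − 10^(−0.730) = 0.8138.
Photons absorbed: 0.8138 × 0.005829 = 0.004744 mol.
Product: Φ × n_abs = 0.330 × 0.004744 = 0.001566 mol.
As a count: 0.001566 × 6.022e23 = 9.43e20.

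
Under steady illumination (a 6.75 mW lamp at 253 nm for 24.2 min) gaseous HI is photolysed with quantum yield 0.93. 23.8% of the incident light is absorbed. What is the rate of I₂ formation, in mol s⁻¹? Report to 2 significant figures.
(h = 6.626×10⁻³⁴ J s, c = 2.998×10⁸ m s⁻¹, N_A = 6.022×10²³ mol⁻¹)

3.2×10⁻⁹ mol s⁻¹

Photon energy at 253 nm: hc/λ = (6.626×10⁻³⁴)(2.998×10⁸)/(253×10⁻⁹) = 7.852×10⁻¹⁹ J.
Energy delivered: (6.75 mW)(1452 s) = 9.801 J.
Photons incident: 9.801 / 7.852×10⁻¹⁹ = 1.248×10¹⁹, i.e. 1.248×10¹⁹/6.022×10²³ = 2.072×10⁻⁵ mol.
Photons absorbed: 0.238 × 2.072×10⁻⁵ = 4.931×10⁻⁶ mol.
Product formed: 0.93 × 4.931×10⁻⁶ = 4.586×10⁻⁶ mol.
Rate: 4.586×10⁻⁶ / 1452 s = 3.2×10⁻⁹ mol s⁻¹.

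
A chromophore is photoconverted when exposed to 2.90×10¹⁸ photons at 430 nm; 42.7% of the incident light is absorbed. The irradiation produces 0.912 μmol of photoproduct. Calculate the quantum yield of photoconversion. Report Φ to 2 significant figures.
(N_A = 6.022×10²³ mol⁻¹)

Φ = 0.44

Product: 0.912 μmol = 9.12×10⁻⁷ mol.
Moles of photons: 2.90×10¹⁸ / 6.022×10²³ = 4.816×10⁻⁶ mol.
Photons absorbed: 0.427 × 4.816×10⁻⁶ = 2.056×10⁻⁶ mol.
Φ = 9.12×10⁻⁷ mol / 2.056×10⁻⁶ mol photons = 0.44.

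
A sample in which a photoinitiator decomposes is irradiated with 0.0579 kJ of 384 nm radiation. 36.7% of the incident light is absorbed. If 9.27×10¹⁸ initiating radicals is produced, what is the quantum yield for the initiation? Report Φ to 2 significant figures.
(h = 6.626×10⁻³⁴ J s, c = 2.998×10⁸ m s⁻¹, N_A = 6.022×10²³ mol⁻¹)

Φ = 0.23

Product: 9.27×10¹⁸ / 6.022×10²³ = 1.539×10⁻⁵ mol.
Photon energy at 384 nm: hc/λ = (6.626×10⁻³⁴)(2.998×10⁸)/(384×10⁻⁹) = 5.173×10⁻¹⁹ J.
Incident energy: 0.0579 kJ = 57.9 J.
Photons incident: 57.9 / 5.173×10⁻¹⁹ = 1.119×10²⁰, i.e. 1.119×10²⁰/6.022×10²³ = 1.858×10⁻⁴ mol.
Photons absorbed: 0.367 × 1.858×10⁻⁴ = 6.819×10⁻⁵ mol.
Φ = 1.539×10⁻⁵ mol / 6.819×10⁻⁵ mol photons = 0.23.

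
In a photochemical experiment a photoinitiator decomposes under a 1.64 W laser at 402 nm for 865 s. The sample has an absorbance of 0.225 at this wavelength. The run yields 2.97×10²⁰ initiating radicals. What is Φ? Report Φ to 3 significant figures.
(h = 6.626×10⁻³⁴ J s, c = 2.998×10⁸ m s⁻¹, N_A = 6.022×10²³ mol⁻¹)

Φ = 0.256

Product: 2.97×10²⁰ / 6.022×10²³ = 4.932×10⁻⁴ mol.
Photon energy at 402 nm: hc/λ = (6.626×10⁻³⁴)(2.998×10⁸)/(402×10⁻⁹) = 4.941×10⁻¹⁹ J.
Energy delivered: (1.64 W)(865 s) = 1419 J.
Photons incident: 1419 / 4.941×10⁻¹⁹ = 2.872×10²¹, i.e. 2.872×10²¹/6.022×10²³ = 0.004769 mol.
Fraction absorbed: 1 − 10^(−0.225) = 0.4043.
Photons absorbed: 0.4043 × 0.004769 = 0.001928 mol.
Φ = 4.932×10⁻⁴ mol / 0.001928 mol photons = 0.256.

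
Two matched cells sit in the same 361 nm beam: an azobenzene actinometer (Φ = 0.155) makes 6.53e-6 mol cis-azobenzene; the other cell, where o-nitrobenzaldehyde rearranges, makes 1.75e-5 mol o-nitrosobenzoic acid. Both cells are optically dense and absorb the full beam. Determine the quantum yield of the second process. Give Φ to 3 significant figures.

Photons absorbed by the actinometer: 6.53e-6 / 0.155 = 4.213e-5 mol.
Φ(unknown) = 1.75e-5 / 4.213e-5 = 0.415.

Φ = 0.415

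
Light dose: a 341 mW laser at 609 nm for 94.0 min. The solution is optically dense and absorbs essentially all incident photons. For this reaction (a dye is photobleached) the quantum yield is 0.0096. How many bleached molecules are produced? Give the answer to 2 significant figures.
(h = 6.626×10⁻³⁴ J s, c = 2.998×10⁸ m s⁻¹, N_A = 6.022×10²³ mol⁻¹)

5.7×10¹⁹ bleached molecules

Photon energy at 609 nm: hc/λ = (6.626×10⁻³⁴)(2.998×10⁸)/(609×10⁻⁹) = 3.262×10⁻¹⁹ J.
Energy delivered: (341 mW)(5640 s) = 1923 J.
Photons incident: 1923 / 3.262×10⁻¹⁹ = 5.895×10²¹, i.e. 5.895×10²¹/6.022×10²³ = 0.009789 mol.
Product: Φ × n_abs = 0.0096 × 0.009789 = 9.397×10⁻⁵ mol.
As a count: 9.397×10⁻⁵ × 6.022×10²³ = 5.7×10¹⁹.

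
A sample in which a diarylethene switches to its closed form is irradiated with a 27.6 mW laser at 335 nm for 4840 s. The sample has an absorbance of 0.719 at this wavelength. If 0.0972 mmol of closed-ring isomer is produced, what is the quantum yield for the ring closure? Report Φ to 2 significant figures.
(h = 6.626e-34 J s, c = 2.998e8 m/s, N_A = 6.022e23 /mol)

Φ = 0.32

Product: 0.0972 mmol = 9.72e-5 mol.
Photon energy at 335 nm: hc/λ = (6.626e-34)(2.998e8)/(335e-9) = 5.930e-19 J.
Energy delivered: (27.6 mW)(4840 s) = 133.6 J.
Photons incident: 133.6 / 5.930e-19 = 2.253e20, i.e. 2.253e20/6.022e23 = 3.741e-4 mol.
Fraction absorbed: 1 − 10^(−0.719) = 0.8090.
Photons absorbed: 0.8090 × 3.741e-4 = 3.026e-4 mol.
Φ = 9.72e-5 mol / 3.026e-4 mol photons = 0.32.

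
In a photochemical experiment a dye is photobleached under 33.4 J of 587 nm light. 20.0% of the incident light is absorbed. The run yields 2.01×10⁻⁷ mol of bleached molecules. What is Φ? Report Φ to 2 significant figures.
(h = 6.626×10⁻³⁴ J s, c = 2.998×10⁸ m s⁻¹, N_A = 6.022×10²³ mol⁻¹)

Φ = 0.0061

Photon energy at 587 nm: hc/λ = (6.626×10⁻³⁴)(2.998×10⁸)/(587×10⁻⁹) = 3.384×10⁻¹⁹ J.
Photons incident: 33.4 / 3.384×10⁻¹⁹ = 9.870×10¹⁹, i.e. 9.870×10¹⁹/6.022×10²³ = 1.639×10⁻⁴ mol.
Photons absorbed: 0.200 × 1.639×10⁻⁴ = 3.278×10⁻⁵ mol.
Φ = 2.01×10⁻⁷ mol / 3.278×10⁻⁵ mol photons = 0.0061.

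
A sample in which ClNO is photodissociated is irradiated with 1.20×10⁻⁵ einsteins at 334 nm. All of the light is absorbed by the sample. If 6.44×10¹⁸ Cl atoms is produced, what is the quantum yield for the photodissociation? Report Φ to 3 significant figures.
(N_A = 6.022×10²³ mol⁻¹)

Φ = 0.891

Product: 6.44×10¹⁸ / 6.022×10²³ = 1.069×10⁻⁵ mol.
Φ = 1.069×10⁻⁵ mol / 1.20×10⁻⁵ mol photons = 0.891.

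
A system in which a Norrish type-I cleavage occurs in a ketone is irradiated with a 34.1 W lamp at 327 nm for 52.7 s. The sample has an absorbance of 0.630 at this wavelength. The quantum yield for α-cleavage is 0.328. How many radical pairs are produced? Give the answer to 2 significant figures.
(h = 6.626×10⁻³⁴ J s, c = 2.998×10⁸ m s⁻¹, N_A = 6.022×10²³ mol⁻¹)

Photon energy at 327 nm: hc/λ = (6.626×10⁻³⁴)(2.998×10⁸)/(327×10⁻⁹) = 6.075×10⁻¹⁹ J.
Energy delivered: (34.1 W)(52.7 s) = 1797 J.
Photons incident: 1797 / 6.075×10⁻¹⁹ = 2.958×10²¹, i.e. 2.958×10²¹/6.022×10²³ = 0.004912 mol.
Fraction absorbed: 1 − 10^(−0.630) = 0.7656.
Photons absorbed: 0.7656 × 0.004912 = 0.003761 mol.
Product: Φ × n_abs = 0.328 × 0.003761 = 0.001234 mol.
As a count: 0.001234 × 6.022×10²³ = 7.4×10²⁰.

7.4×10²⁰ radical pairs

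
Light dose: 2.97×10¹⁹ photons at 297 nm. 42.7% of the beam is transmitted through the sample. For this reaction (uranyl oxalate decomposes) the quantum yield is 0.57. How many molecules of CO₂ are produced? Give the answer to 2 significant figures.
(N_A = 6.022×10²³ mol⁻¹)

9.7×10¹⁸ molecules

Moles of photons: 2.97×10¹⁹ / 6.022×10²³ = 4.932×10⁻⁵ mol.
Fraction absorbed: 1 − 42.7/100 = 0.5730.
Photons absorbed: 0.5730 × 4.932×10⁻⁵ = 2.826×10⁻⁵ mol.
Product: Φ × n_abs = 0.57 × 2.826×10⁻⁵ = 1.611×10⁻⁵ mol.
As a count: 1.611×10⁻⁵ × 6.022×10²³ = 9.7×10¹⁸.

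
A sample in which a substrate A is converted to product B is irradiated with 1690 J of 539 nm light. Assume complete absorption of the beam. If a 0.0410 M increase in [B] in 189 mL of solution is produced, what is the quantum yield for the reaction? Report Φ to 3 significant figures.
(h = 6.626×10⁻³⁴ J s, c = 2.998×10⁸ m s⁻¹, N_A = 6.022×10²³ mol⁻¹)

Φ = 1.02

Product: (0.0410 M)(0.189 L) = 0.007749 mol.
Photon energy at 539 nm: hc/λ = (6.626×10⁻³⁴)(2.998×10⁸)/(539×10⁻⁹) = 3.685×10⁻¹⁹ J.
Photons incident: 1690 / 3.685×10⁻¹⁹ = 4.586×10²¹, i.e. 4.586×10²¹/6.022×10²³ = 0.007615 mol.
Φ = 0.007749 mol / 0.007615 mol photons = 1.02.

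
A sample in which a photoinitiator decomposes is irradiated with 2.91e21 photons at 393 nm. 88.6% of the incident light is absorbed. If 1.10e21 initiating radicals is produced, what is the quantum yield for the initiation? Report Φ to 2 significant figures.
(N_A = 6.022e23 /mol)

Φ = 0.43

Product: 1.10e21 / 6.022e23 = 0.001827 mol.
Moles of photons: 2.91e21 / 6.022e23 = 0.004832 mol.
Photons absorbed: 0.886 × 0.004832 = 0.004281 mol.
Φ = 0.001827 mol / 0.004281 mol photons = 0.43.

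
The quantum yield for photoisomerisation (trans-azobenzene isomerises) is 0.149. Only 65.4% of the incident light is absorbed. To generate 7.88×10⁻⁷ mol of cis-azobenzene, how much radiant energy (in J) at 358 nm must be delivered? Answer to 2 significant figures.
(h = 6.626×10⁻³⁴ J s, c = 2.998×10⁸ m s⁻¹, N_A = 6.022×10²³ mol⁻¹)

Photons that must be absorbed: 7.88×10⁻⁷ / 0.149 = 5.289×10⁻⁶ mol.
Incident photons needed: 5.289×10⁻⁶ / 0.654 = 8.087×10⁻⁶ mol.
Photon energy: hc/λ = 5.549×10⁻¹⁹ J; per mole, 3.342×10⁵ J mol⁻¹.
Energy required: 8.087×10⁻⁶ × 3.342×10⁵ = 2.7 J.

2.7 J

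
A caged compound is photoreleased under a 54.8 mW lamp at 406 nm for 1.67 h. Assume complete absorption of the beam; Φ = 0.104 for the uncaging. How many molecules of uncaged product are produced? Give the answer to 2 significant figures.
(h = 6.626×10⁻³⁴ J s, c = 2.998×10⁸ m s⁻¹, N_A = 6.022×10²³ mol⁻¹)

Photon energy at 406 nm: hc/λ = (6.626×10⁻³⁴)(2.998×10⁸)/(406×10⁻⁹) = 4.893×10⁻¹⁹ J.
Energy delivered: (54.8 mW)(6012 s) = 329.5 J.
Photons incident: 329.5 / 4.893×10⁻¹⁹ = 6.734×10²⁰, i.e. 6.734×10²⁰/6.022×10²³ = 0.001118 mol.
Product: Φ × n_abs = 0.104 × 0.001118 = 1.163×10⁻⁴ mol.
As a count: 1.163×10⁻⁴ × 6.022×10²³ = 7.0×10¹⁹.

7.0×10¹⁹ molecules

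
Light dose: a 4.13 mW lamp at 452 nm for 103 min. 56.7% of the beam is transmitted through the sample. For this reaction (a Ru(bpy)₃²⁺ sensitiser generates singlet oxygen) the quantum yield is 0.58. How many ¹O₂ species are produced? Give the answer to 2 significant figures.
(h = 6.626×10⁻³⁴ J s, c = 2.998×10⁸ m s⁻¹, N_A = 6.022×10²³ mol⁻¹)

Photon energy at 452 nm: hc/λ = (6.626×10⁻³⁴)(2.998×10⁸)/(452×10⁻⁹) = 4.395×10⁻¹⁹ J.
Energy delivered: (4.13 mW)(6180 s) = 25.52 J.
Photons incident: 25.52 / 4.395×10⁻¹⁹ = 5.807×10¹⁹, i.e. 5.807×10¹⁹/6.022×10²³ = 9.643×10⁻⁵ mol.
Fraction absorbed: 1 − 56.7/100 = 0.4330.
Photons absorbed: 0.4330 × 9.643×10⁻⁵ = 4.175×10⁻⁵ mol.
Product: Φ × n_abs = 0.58 × 4.175×10⁻⁵ = 2.421×10⁻⁵ mol.
As a count: 2.421×10⁻⁵ × 6.022×10²³ = 1.5×10¹⁹.

1.5×10¹⁹ species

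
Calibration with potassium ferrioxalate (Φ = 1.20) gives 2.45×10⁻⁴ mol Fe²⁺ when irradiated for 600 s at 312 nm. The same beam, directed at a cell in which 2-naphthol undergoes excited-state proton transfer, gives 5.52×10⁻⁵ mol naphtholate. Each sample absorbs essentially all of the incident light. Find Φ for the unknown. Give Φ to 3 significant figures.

Photons absorbed by the actinometer: 2.45×10⁻⁴ / 1.20 = 2.042×10⁻⁴ mol.
Φ(unknown) = 5.52×10⁻⁵ / 2.042×10⁻⁴ = 0.270.

Φ = 0.270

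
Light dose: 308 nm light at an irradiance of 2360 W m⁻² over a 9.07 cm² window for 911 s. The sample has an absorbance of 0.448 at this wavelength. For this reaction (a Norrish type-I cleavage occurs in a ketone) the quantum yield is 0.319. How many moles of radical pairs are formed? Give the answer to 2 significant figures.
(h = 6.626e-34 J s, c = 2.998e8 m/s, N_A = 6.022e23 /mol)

0.0010 mol

Photon energy at 308 nm: hc/λ = (6.626e-34)(2.998e8)/(308e-9) = 6.450e-19 J.
Energy delivered: (2360 W m⁻²)(9.07e-4 m²)(911 s) = 1950 J.
Photons incident: 1950 / 6.450e-19 = 3.023e21, i.e. 3.023e21/6.022e23 = 0.005020 mol.
Fraction absorbed: 1 − 10^(−0.448) = 0.6435.
Photons absorbed: 0.6435 × 0.005020 = 0.003230 mol.
Product: Φ × n_abs = 0.319 × 0.003230 = 0.001030 mol.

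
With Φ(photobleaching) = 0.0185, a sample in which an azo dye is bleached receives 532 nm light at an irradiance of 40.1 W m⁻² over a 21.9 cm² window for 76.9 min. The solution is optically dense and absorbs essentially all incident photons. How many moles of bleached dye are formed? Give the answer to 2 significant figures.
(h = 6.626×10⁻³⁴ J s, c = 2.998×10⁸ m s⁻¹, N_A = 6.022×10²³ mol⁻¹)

Photon energy at 532 nm: hc/λ = (6.626×10⁻³⁴)(2.998×10⁸)/(532×10⁻⁹) = 3.734×10⁻¹⁹ J.
Energy delivered: (40.1 W m⁻²)(21.9×10⁻⁴ m²)(4614 s) = 405.2 J.
Photons incident: 405.2 / 3.734×10⁻¹⁹ = 1.085×10²¹, i.e. 1.085×10²¹/6.022×10²³ = 0.001802 mol.
Product: Φ × n_abs = 0.0185 × 0.001802 = 3.334×10⁻⁵ mol.

3.3×10⁻⁵ mol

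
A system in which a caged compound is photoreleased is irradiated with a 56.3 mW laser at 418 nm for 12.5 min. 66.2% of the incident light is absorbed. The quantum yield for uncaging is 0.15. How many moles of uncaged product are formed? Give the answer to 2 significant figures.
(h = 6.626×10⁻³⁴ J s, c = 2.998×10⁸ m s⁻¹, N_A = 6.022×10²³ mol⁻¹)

Photon energy at 418 nm: hc/λ = (6.626×10⁻³⁴)(2.998×10⁸)/(418×10⁻⁹) = 4.752×10⁻¹⁹ J.
Energy delivered: (56.3 mW)(750 s) = 42.22 J.
Photons incident: 42.22 / 4.752×10⁻¹⁹ = 8.885×10¹⁹, i.e. 8.885×10¹⁹/6.022×10²³ = 1.475×10⁻⁴ mol.
Photons absorbed: 0.662 × 1.475×10⁻⁴ = 9.765×10⁻⁵ mol.
Product: Φ × n_abs = 0.15 × 9.765×10⁻⁵ = 1.465×10⁻⁵ mol.

1.5×10⁻⁵ mol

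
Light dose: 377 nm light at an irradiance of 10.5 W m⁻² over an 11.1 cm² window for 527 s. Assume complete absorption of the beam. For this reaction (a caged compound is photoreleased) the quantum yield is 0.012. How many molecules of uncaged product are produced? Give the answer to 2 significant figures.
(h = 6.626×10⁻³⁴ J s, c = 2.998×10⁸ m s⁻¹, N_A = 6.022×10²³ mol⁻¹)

Photon energy at 377 nm: hc/λ = (6.626×10⁻³⁴)(2.998×10⁸)/(377×10⁻⁹) = 5.269×10⁻¹⁹ J.
Energy delivered: (10.5 W m⁻²)(11.1×10⁻⁴ m²)(527 s) = 6.142 J.
Photons incident: 6.142 / 5.269×10⁻¹⁹ = 1.166×10¹⁹, i.e. 1.166×10¹⁹/6.022×10²³ = 1.936×10⁻⁵ mol.
Product: Φ × n_abs = 0.012 × 1.936×10⁻⁵ = 2.323×10⁻⁷ mol.
As a count: 2.323×10⁻⁷ × 6.022×10²³ = 1.4×10¹⁷.

1.4×10¹⁷ molecules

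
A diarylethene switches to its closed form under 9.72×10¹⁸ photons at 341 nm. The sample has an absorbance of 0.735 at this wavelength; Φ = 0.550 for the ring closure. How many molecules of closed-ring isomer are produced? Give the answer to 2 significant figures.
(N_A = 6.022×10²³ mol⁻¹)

4.4×10¹⁸ molecules

Moles of photons: 9.72×10¹⁸ / 6.022×10²³ = 1.614×10⁻⁵ mol.
Fraction absorbed: 1 − 10^(−0.735) = 0.8159.
Photons absorbed: 0.8159 × 1.614×10⁻⁵ = 1.317×10⁻⁵ mol.
Product: Φ × n_abs = 0.550 × 1.317×10⁻⁵ = 7.244×10⁻⁶ mol.
As a count: 7.244×10⁻⁶ × 6.022×10²³ = 4.4×10¹⁸.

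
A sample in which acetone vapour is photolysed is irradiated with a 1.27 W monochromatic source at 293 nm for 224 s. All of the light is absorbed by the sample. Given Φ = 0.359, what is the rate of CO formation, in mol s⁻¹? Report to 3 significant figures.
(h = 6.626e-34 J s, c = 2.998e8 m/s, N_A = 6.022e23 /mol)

1.12e-6 mol s⁻¹

Photon energy at 293 nm: hc/λ = (6.626e-34)(2.998e8)/(293e-9) = 6.780e-19 J.
Energy delivered: (1.27 W)(224 s) = 284.5 J.
Photons incident: 284.5 / 6.780e-19 = 4.196e20, i.e. 4.196e20/6.022e23 = 6.968e-4 mol.
Product formed: 0.359 × 6.968e-4 = 2.502e-4 mol.
Rate: 2.502e-4 / 224 s = 1.12e-6 mol s⁻¹.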